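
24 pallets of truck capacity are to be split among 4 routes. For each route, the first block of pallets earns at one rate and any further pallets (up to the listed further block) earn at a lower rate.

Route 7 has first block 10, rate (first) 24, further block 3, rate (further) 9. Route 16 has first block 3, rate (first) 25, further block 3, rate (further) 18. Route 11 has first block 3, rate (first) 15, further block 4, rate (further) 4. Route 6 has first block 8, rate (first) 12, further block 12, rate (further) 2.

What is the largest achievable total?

474

Treat each block as its own option and order by rate: Route 16/first 25 > Route 7/first 24 > Route 16/second 18 > Route 11/first 15 > Route 6/first 12 > Route 7/second 9 > Route 11/second 4 > Route 6/second 2.
Route 16/first (25): +3 ; 21 left.
Route 7/first (24): +10 ; 11 left.
Route 16/second (18): +3 ; 8 left.
Fill Route 11 first block (3 at 15) ; 5 left.
Route 6 first at 12: only 5 left, fill 5.
Total = 25×3 + 24×10 + 18×3 + 15×3 + 12×5 = 474.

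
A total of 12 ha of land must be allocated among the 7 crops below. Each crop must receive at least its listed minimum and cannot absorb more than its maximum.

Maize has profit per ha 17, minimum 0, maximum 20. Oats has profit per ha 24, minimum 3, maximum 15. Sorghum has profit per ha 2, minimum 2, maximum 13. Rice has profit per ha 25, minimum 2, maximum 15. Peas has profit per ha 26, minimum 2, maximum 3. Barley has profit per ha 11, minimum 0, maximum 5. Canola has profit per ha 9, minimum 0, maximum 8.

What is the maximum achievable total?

254

Meeting every minimum uses 0+3+2+2+2+0+0 = 9 ha, leaving 3.
Rank by profit per ha: Peas 26 > Rice 25 > Oats 24 > Maize 17 > Barley 11 > Canola 9 > Sorghum 2.
Peas: +1 to 3 (cap) → 2 left.
Rice: +2 (room for 13) → 4. Pool exhausted.
Total = 24×3 + 2×2 + 25×4 + 26×3 = 254.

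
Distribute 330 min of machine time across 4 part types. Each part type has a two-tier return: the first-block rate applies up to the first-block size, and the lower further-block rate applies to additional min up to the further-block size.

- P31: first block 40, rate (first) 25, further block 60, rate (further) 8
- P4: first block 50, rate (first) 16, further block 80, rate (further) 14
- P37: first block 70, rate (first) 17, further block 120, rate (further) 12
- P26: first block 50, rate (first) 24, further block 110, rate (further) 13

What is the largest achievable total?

5830

Order all 8 blocks by rate: P31/first 25 > P26/first 24 > P37/first 17 > P4/first 16 > P4/second 14 > P26/second 13 > P37/second 12 > P31/second 8.
Fill P31 first block (40 at 25) → 290 left.
Fill P26 first block (50 at 24) → 240 left.
Fill P37 first block (70 at 17) → 170 left.
P4 first at 16: fill all 50 → 120 left.
P4/second (14): +80 → 40 left.
P26/second: +40 of 110 at 13; pool empty.
Total = 25×40 + 24×50 + 17×70 + 16×50 + 14×80 + 13×40 = 5830.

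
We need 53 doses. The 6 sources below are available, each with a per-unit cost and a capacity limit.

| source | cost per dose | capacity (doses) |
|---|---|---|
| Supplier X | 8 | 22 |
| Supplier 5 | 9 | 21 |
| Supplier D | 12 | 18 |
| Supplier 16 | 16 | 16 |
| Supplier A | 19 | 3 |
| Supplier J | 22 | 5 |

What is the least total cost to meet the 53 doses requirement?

Use sources in increasing cost order.
Supplier X at 8: take all 22 doses ; 31 still needed.
Supplier 5 at 9: take all 21 doses ; 10 still needed.
Take 10 from Supplier D at 12 to finish.
Supplier 16, Supplier A, Supplier J: unused.
Cost = 22×8 + 21×9 + 10×12 = 485.

485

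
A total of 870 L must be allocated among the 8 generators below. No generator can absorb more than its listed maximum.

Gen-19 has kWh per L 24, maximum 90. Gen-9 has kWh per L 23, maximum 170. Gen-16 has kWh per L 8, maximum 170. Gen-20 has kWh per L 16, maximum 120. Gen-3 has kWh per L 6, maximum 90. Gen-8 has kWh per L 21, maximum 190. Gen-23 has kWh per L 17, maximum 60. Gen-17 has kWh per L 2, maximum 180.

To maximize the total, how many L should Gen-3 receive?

Order the generators by kWh per L: Gen-19 24 > Gen-9 23 > Gen-8 21 > Gen-23 17 > Gen-20 16 > Gen-16 8 > Gen-3 6 > Gen-17 2.
Give Gen-19 90 to hit its cap of 90 — 780 left.
Gen-9 takes 170 to reach its cap of 170 — 610 left.
Give Gen-8 190 to hit its cap of 190 — 420 left.
Gen-23: +60 to 60 (cap) — 360 left.
Gen-20: +120 to 120 (cap) — 240 left.
Give Gen-16 170 to hit its cap of 170 — 70 left.
Only 70 left; Gen-3 takes them to reach 70.

70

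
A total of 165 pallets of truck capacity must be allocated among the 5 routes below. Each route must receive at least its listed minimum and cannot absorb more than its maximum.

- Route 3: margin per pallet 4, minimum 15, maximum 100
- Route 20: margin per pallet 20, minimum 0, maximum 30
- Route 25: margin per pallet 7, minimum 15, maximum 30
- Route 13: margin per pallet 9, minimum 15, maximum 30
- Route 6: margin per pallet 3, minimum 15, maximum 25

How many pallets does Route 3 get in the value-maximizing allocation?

Meeting every minimum uses 15+0+15+15+15 = 60 pallets, leaving 105.
Order the routes by margin per pallet: Route 20 20 > Route 13 9 > Route 25 7 > Route 3 4 > Route 6 3.
Route 20: +30 to 30 (cap) — 75 left.
Give Route 13 15 more to hit its cap of 30 — 60 left.
Route 25: +15 to 30 (cap) — 45 left.
Only 45 left; Route 3 takes them to reach 60.

60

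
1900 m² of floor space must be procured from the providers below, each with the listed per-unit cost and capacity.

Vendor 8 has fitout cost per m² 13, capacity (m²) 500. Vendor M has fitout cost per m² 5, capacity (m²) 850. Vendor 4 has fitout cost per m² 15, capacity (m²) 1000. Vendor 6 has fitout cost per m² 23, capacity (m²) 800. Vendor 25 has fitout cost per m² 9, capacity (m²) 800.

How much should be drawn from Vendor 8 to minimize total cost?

Fill from the cheapest provider first.
Take 850 from Vendor M at 5 ; need 1050 more.
Take 800 from Vendor 25 at 9 ; need 250 more.
Take 250 from Vendor 8 at 13 to finish.
Vendor 4, Vendor 6: unused.

250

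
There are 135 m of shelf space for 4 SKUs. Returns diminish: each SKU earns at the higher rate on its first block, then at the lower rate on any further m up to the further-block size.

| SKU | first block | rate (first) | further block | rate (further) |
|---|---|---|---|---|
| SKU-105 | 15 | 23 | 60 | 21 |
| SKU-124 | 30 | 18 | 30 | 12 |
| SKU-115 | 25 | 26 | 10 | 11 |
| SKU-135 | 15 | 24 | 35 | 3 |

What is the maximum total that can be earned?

Rank every tier by rate: SKU-115/T1 26 > SKU-135/T1 24 > SKU-105/T1 23 > SKU-105/T2 21 > SKU-124/T1 18 > SKU-124/T2 12 > SKU-115/T2 11 > SKU-135/T2 3.
SKU-115 T1 at 26: fill all 25 — 110 left.
SKU-135 T1 at 24: fill all 15 — 95 left.
SKU-105 T1 at 23: fill all 15 — 80 left.
SKU-105/T2 (21): +60 — 20 left.
SKU-124 T1 at 18: only 20 left, fill 20.
Total = 26×25 + 24×15 + 23×15 + 21×60 + 18×20 = 2975.

2975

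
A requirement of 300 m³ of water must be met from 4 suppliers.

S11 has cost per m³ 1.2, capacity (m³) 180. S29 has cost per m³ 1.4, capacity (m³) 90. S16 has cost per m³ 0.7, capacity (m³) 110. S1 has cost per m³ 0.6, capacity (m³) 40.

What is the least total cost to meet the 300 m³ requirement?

Fill from the cheapest supplier first.
S1 at 0.6: take all 40 m³ ; 260 still needed.
S16 (0.7): use full 110 ; 150 m³ to go.
S11 (1.2): take the remaining 150 ; done.
S29: unused.
Cost = 40×0.6 + 110×0.7 + 150×1.2 = 281.

281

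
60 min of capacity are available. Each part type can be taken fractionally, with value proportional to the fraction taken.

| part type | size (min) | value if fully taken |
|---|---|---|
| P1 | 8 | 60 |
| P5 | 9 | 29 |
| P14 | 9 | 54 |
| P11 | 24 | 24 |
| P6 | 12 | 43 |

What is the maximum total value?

Best value per unit of size first: P1 60/8≈7.5, P14 54/9≈6, P6 43/12≈3.58, P5 29/9≈3.22, P11 24/24≈1.
All 8 min of P1 fit (value 60) — 52 remain.
Take all of P14 (9 min, value 54) — 43 min left.
P6: take in full, 12 min for value 43 — 31 left.
All 9 min of P5 fit (value 29) — 22 remain.
Fill the last 22 min with part of P11: 22/24 of it earns 22.
Total value = 208.

208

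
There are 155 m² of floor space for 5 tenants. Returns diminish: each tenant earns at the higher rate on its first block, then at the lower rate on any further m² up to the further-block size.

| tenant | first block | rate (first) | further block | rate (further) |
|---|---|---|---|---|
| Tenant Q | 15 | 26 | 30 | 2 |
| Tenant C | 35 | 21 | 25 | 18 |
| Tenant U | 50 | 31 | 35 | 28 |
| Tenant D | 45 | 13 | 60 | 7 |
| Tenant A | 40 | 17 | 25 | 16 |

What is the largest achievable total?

Treat each block as its own option and order by rate: Tenant U/first 31 > Tenant U/second 28 > Tenant Q/first 26 > Tenant C/first 21 > Tenant C/second 18 > Tenant A/first 17 > Tenant A/second 16 > Tenant D/first 13 > Tenant D/second 7 > Tenant Q/second 2.
Fill Tenant U first block (50 at 31) → 105 left.
Tenant U second at 28: fill all 35 → 70 left.
Tenant Q/first (26): +15 → 55 left.
Tenant C/first (21): +35 → 20 left.
Tenant C/second: +20 of 25 at 18; pool empty.
Total = 31×50 + 28×35 + 26×15 + 21×35 + 18×20 = 4015.

4015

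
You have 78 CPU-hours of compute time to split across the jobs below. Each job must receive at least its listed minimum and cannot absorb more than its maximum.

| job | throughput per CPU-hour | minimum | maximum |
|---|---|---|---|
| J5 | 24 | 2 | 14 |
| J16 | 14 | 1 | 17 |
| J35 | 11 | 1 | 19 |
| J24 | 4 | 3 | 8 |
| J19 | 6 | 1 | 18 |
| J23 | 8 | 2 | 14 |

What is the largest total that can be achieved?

Meeting every minimum uses 2+1+1+3+1+2 = 10 CPU-hours, leaving 68.
Rank by throughput per CPU-hour: J5 24 > J16 14 > J35 11 > J23 8 > J19 6 > J24 4.
Give J5 12 more to hit its cap of 14 → 56 left.
Give J16 16 more to hit its cap of 17 → 40 left.
Give J35 18 more to hit its cap of 19 → 22 left.
J23: +12 to 14 (cap) → 10 left.
J19: +10 (room for 17) → 11. Pool exhausted.
Total = 24×14 + 14×17 + 11×19 + 4×3 + 6×11 + 8×14 = 973.

973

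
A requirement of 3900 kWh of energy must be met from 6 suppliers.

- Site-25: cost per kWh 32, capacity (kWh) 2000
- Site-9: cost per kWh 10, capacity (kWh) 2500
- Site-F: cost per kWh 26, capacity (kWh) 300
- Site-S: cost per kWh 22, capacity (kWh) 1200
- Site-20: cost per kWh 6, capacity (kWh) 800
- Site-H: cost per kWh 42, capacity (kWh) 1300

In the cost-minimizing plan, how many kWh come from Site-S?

Fill from the cheapest supplier first.
Site-20 at 6: take all 800 kWh — 3100 still needed.
Site-9 (10): use full 2500 — 600 kWh to go.
Take 600 from Site-S at 22 to finish.
Site-F, Site-25, Site-H: unused.

600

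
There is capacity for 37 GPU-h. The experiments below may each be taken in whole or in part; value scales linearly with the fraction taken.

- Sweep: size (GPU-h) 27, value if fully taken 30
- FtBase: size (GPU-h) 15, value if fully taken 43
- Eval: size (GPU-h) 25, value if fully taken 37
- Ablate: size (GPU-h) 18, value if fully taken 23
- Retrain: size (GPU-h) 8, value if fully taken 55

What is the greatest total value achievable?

118.72

Rank by value-to-size ratio: Retrain 55/8≈6.88, FtBase 43/15≈2.87, Eval 37/25≈1.48, Ablate 23/18≈1.28, Sweep 30/27≈1.11.
Take all of Retrain (8 GPU-h, value 55) — 29 GPU-h left.
Take all of FtBase (15 GPU-h, value 43) — 14 GPU-h left.
Fill the last 14 GPU-h with part of Eval: 14/25 of it earns 20.72.
Total value = 118.72.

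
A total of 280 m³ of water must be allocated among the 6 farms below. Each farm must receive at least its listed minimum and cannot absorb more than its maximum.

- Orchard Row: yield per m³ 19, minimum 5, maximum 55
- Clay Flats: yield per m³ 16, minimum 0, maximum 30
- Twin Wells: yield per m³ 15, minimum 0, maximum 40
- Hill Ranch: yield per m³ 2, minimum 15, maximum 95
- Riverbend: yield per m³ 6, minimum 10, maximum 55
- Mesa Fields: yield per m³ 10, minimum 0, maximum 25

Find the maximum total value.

Meeting every minimum uses 5+0+0+15+10+0 = 30 m³, leaving 250.
Order the farms by yield per m³: Orchard Row 19 > Clay Flats 16 > Twin Wells 15 > Mesa Fields 10 > Riverbend 6 > Hill Ranch 2.
Orchard Row takes 50 more to reach its cap of 55 → 200 left.
Clay Flats: +30 to 30 (cap) → 170 left.
Twin Wells takes 40 more to reach its cap of 40 → 130 left.
Give Mesa Fields 25 more to hit its cap of 25 → 105 left.
Give Riverbend 45 more to hit its cap of 55 → 60 left.
Hill Ranch has room for 80 more but only 60 remain, so it gets 75.
Total = 19×55 + 16×30 + 15×40 + 2×75 + 6×55 + 10×25 = 2855.

2855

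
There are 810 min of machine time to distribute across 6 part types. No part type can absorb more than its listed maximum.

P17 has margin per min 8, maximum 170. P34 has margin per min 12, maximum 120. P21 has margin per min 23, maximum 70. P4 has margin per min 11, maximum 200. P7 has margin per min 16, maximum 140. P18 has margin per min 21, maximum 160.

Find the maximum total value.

11810

Order the part types by margin per min: P21 23 > P18 21 > P7 16 > P34 12 > P4 11 > P17 8.
Give P21 70 to hit its cap of 70 ; 740 left.
Give P18 160 to hit its cap of 160 ; 580 left.
Give P7 140 to hit its cap of 140 ; 440 left.
P34 takes 120 to reach its cap of 120 ; 320 left.
Give P4 200 to hit its cap of 200 ; 120 left.
P17: +120 (room for 170) → 120. Pool exhausted.
Total = 8×120 + 12×120 + 23×70 + 11×200 + 16×140 + 21×160 = 11810.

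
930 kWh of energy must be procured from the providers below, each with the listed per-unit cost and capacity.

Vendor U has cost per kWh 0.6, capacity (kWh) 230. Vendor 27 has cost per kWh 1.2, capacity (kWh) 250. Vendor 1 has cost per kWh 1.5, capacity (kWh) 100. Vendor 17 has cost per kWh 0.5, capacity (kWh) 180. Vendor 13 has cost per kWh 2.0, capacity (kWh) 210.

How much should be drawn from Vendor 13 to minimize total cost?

Cheapest first:
Take 180 from Vendor 17 at 0.5 — need 750 more.
Vendor U (0.6): use full 230 — 520 kWh to go.
Take 250 from Vendor 27 at 1.2 — need 270 more.
Vendor 1 at 1.5: take all 100 kWh — 170 still needed.
Vendor 13 (2.0): take the remaining 170 — done.

170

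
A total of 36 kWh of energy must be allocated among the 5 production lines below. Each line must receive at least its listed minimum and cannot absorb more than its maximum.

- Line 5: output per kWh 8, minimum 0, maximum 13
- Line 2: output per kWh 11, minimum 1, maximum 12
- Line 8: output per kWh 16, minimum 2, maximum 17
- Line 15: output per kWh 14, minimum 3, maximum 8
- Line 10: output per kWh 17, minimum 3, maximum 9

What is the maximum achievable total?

559

Meeting every minimum uses 0+1+2+3+3 = 9 kWh, leaving 27.
Rank by output per kWh: Line 10 17 > Line 8 16 > Line 15 14 > Line 2 11 > Line 5 8.
Line 10: +6 to 9 (cap) — 21 left.
Give Line 8 15 more to hit its cap of 17 — 6 left.
Line 15: +5 to 8 (cap) — 1 left.
Only 1 left; Line 2 takes them to reach 2.
Total = 11×2 + 16×17 + 14×8 + 17×9 = 559.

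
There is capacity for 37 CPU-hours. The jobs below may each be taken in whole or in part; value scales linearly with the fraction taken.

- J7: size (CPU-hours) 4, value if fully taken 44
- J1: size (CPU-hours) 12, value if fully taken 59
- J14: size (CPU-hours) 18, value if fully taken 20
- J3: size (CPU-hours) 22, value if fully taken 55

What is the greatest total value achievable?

155.5

Rank by value-to-size ratio: J7 44/4≈11, J1 59/12≈4.92, J3 55/22≈2.5, J14 20/18≈1.11.
J7: take in full, 4 CPU-hours for value 44 → 33 left.
All 12 CPU-hours of J1 fit (value 59) → 21 remain.
Fill the last 21 CPU-hours with part of J3: 21/22 of it earns 52.5.
Total value = 155.5.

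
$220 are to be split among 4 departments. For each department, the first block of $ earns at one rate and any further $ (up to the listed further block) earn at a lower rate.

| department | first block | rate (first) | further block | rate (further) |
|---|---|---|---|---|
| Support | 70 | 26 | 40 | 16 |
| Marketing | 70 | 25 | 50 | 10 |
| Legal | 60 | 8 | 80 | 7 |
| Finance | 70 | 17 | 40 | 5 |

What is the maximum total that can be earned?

4920

Treat each block as its own option and order by rate: Support/T1 26 > Marketing/T1 25 > Finance/T1 17 > Support/T2 16 > Marketing/T2 10 > Legal/T1 8 > Legal/T2 7 > Finance/T2 5.
Fill Support T1 block (70 at 26) ; 150 left.
Fill Marketing T1 block (70 at 25) ; 80 left.
Fill Finance T1 block (70 at 17) ; 10 left.
10 remain; put them into Support T2 at 16.
Total = 26×70 + 25×70 + 17×70 + 16×10 = 4920.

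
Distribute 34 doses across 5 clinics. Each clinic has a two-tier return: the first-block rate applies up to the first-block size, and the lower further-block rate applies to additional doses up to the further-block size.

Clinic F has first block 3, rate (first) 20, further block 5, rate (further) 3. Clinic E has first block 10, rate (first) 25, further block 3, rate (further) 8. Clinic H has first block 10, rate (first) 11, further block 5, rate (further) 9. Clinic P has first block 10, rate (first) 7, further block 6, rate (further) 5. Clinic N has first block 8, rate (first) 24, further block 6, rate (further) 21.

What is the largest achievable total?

Rank every tier by rate: Clinic E/tier1 25 > Clinic N/tier1 24 > Clinic N/tier2 21 > Clinic F/tier1 20 > Clinic H/tier1 11 > Clinic H/tier2 9 > Clinic E/tier2 8 > Clinic P/tier1 7 > Clinic P/tier2 5 > Clinic F/tier2 3.
Clinic E tier1 at 25: fill all 10 — 24 left.
Clinic N/tier1 (24): +8 — 16 left.
Clinic N tier2 at 21: fill all 6 — 10 left.
Fill Clinic F tier1 block (3 at 20) — 7 left.
Clinic H/tier1: +7 of 10 at 11; pool empty.
Total = 25×10 + 24×8 + 21×6 + 20×3 + 11×7 = 705.

705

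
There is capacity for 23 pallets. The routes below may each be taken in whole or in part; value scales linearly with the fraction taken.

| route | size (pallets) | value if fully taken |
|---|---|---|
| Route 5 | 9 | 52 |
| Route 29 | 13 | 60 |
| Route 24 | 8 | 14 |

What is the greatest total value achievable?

Best value per unit of size first: Route 5 52/9≈5.78, Route 29 60/13≈4.62, Route 24 14/8≈1.75.
All 9 pallets of Route 5 fit (value 52) — 14 remain.
All 13 pallets of Route 29 fit (value 60) — 1 remain.
1 pallets left: a 1/8 share of Route 24 gives 14×1/8 = 1.75.
Total value = 113.75.

113.75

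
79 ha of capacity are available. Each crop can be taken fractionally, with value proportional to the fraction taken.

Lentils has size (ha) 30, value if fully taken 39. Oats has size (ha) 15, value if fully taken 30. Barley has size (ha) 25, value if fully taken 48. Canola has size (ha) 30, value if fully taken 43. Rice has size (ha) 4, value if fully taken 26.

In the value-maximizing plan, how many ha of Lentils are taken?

5

Best value per unit of size first: Rice 26/4≈6.5, Oats 30/15≈2, Barley 48/25≈1.92, Canola 43/30≈1.43, Lentils 39/30≈1.3.
Rice: take in full, 4 ha for value 26 — 75 left.
All 15 ha of Oats fit (value 30) — 60 remain.
All 25 ha of Barley fit (value 48) — 35 remain.
Take all of Canola (30 ha, value 43) — 5 ha left.
Only 5 ha remain; take 5/30 of Lentils for value 39×5/30 = 6.5.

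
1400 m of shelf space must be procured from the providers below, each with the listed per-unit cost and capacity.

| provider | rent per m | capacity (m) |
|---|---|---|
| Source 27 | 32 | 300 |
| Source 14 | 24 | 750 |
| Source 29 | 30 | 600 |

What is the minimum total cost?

37600

Fill from the cheapest provider first.
Take 750 from Source 14 at 24 — need 650 more.
Source 29 at 30: take all 600 m — 50 still needed.
Take 50 from Source 27 at 32 to finish.
Cost = 750×24 + 600×30 + 50×32 = 37600.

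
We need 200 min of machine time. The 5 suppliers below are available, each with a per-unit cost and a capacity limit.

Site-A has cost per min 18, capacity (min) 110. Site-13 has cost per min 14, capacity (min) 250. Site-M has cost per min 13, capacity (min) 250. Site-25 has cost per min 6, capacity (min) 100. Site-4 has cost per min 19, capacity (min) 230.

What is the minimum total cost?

Fill from the cheapest supplier first.
Take 100 from Site-25 at 6 ; need 100 more.
Site-M (13): take the remaining 100 ; done.
Site-13, Site-A, Site-4: unused.
Cost = 100×6 + 100×13 = 1900.

1900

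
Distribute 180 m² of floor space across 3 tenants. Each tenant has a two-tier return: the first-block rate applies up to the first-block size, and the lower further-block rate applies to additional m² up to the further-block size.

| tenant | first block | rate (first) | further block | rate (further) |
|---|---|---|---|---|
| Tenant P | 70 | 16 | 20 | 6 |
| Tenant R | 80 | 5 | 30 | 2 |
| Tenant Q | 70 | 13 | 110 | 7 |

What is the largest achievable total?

2310

Treat each block as its own option and order by rate: Tenant P/first 16 > Tenant Q/first 13 > Tenant Q/second 7 > Tenant P/second 6 > Tenant R/first 5 > Tenant R/second 2.
Fill Tenant P first block (70 at 16) → 110 left.
Fill Tenant Q first block (70 at 13) → 40 left.
Tenant Q/second: +40 of 110 at 7; pool empty.
Total = 16×70 + 13×70 + 7×40 = 2310.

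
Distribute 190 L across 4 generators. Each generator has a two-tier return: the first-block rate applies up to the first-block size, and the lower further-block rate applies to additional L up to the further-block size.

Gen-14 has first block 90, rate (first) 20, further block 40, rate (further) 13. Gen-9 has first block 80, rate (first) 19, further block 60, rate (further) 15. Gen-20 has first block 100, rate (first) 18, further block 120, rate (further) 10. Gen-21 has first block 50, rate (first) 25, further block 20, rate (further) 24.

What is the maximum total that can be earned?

4100

Treat each block as its own option and order by rate: Gen-21/first 25 > Gen-21/second 24 > Gen-14/first 20 > Gen-9/first 19 > Gen-20/first 18 > Gen-9/second 15 > Gen-14/second 13 > Gen-20/second 10.
Gen-21/first (25): +50 → 140 left.
Gen-21/second (24): +20 → 120 left.
Fill Gen-14 first block (90 at 20) → 30 left.
30 remain; put them into Gen-9 first at 19.
Total = 25×50 + 24×20 + 20×90 + 19×30 = 4100.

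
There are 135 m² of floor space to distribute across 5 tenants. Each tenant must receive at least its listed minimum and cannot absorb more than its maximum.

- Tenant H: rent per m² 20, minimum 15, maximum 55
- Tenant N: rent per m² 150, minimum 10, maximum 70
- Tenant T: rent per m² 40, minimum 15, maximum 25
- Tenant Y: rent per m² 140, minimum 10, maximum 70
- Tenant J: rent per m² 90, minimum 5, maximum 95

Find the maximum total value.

16050

Meeting every minimum uses 15+10+15+10+5 = 55 m², leaving 80.
Order the tenants by rent per m²: Tenant N 150 > Tenant Y 140 > Tenant J 90 > Tenant T 40 > Tenant H 20.
Tenant N: +60 to 70 (cap) ; 20 left.
Tenant Y: +20 (room for 60) → 30. Pool exhausted.
Total = 20×15 + 150×70 + 40×15 + 140×30 + 90×5 = 16050.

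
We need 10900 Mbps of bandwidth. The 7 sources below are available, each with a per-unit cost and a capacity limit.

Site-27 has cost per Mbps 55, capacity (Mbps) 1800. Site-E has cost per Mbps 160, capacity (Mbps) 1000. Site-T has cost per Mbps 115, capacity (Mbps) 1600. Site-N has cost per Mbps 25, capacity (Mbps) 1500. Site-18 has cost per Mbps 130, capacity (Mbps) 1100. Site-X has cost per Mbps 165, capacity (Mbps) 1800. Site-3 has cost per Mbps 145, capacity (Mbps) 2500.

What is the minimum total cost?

1217000

Use sources in increasing cost order.
Site-N at 25: take all 1500 Mbps — 9400 still needed.
Site-27 (55): use full 1800 — 7600 Mbps to go.
Take 1600 from Site-T at 115 — need 6000 more.
Take 1100 from Site-18 at 130 — need 4900 more.
Site-3 at 145: take all 2500 Mbps — 2400 still needed.
Site-E (160): use full 1000 — 1400 Mbps to go.
Site-X (165): take the remaining 1400 — done.
Cost = 1500×25 + 1800×55 + 1600×115 + 1100×130 + 2500×145 + 1000×160 + 1400×165 = 1217000.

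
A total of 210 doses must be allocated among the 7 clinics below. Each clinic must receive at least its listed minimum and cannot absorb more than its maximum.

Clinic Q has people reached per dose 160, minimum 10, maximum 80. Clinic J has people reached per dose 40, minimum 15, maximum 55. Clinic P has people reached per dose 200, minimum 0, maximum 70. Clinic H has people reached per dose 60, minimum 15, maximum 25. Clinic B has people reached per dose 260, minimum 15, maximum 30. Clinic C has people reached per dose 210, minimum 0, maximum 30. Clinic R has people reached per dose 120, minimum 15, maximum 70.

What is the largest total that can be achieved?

Meeting every minimum uses 10+15+0+15+15+0+15 = 70 doses, leaving 140.
Highest people reached per dose first: Clinic B 260 > Clinic C 210 > Clinic P 200 > Clinic Q 160 > Clinic R 120 > Clinic H 60 > Clinic J 40.
Give Clinic B 15 more to hit its cap of 30 — 125 left.
Give Clinic C 30 more to hit its cap of 30 — 95 left.
Clinic P takes 70 more to reach its cap of 70 — 25 left.
Only 25 left; Clinic Q takes them to reach 35.
Total = 160×35 + 40×15 + 200×70 + 60×15 + 260×30 + 210×30 + 120×15 = 37000.

37000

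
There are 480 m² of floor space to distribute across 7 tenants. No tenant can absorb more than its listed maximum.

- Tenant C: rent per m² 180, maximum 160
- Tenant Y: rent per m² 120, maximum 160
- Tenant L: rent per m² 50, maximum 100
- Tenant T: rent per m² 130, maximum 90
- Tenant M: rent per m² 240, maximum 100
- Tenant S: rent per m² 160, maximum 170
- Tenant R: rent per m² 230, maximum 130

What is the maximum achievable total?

Rank by rent per m²: Tenant M 240 > Tenant R 230 > Tenant C 180 > Tenant S 160 > Tenant T 130 > Tenant Y 120 > Tenant L 50.
Tenant M takes 100 to reach its cap of 100 ; 380 left.
Tenant R takes 130 to reach its cap of 130 ; 250 left.
Tenant C takes 160 to reach its cap of 160 ; 90 left.
Tenant S has room for 170 but only 90 remain, so it gets 90.
Total = 180×160 + 240×100 + 160×90 + 230×130 = 97100.

97100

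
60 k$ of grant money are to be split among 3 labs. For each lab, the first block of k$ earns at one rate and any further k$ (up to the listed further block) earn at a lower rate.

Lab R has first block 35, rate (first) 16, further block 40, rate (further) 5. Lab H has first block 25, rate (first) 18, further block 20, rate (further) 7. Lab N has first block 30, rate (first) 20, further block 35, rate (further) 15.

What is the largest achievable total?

1130

Order all 6 blocks by rate: Lab N/T1 20 > Lab H/T1 18 > Lab R/T1 16 > Lab N/T2 15 > Lab H/T2 7 > Lab R/T2 5.
Fill Lab N T1 block (30 at 20) → 30 left.
Lab H/T1 (18): +25 → 5 left.
Lab R T1 at 16: only 5 left, fill 5.
Total = 20×30 + 18×25 + 16×5 = 1130.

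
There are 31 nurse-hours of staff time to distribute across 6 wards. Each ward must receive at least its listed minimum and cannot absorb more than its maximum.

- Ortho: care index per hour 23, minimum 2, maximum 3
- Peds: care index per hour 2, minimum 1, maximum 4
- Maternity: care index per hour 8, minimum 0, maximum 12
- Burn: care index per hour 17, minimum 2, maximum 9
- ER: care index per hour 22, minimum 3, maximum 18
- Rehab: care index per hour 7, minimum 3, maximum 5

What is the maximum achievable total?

Meeting every minimum uses 2+1+0+2+3+3 = 11 nurse-hours, leaving 20.
Order the wards by care index per hour: Ortho 23 > ER 22 > Burn 17 > Maternity 8 > Rehab 7 > Peds 2.
Ortho: +1 to 3 (cap) — 19 left.
ER: +15 to 18 (cap) — 4 left.
Burn: +4 (room for 7) → 6. Pool exhausted.
Total = 23×3 + 2×1 + 17×6 + 22×18 + 7×3 = 590.

590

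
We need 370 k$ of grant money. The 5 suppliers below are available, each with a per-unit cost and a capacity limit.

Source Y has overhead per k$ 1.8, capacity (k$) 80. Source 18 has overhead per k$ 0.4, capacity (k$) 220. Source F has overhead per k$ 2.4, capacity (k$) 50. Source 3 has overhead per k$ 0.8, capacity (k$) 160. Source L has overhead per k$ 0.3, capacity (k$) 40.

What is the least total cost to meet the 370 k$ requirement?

188

Fill from the cheapest supplier first.
Take 40 from Source L at 0.3 → need 330 more.
Source 18 (0.4): use full 220 → 110 k$ to go.
Source 3 (0.8): take the remaining 110 → done.
Source Y, Source F: unused.
Cost = 40×0.3 + 220×0.4 + 110×0.8 = 188.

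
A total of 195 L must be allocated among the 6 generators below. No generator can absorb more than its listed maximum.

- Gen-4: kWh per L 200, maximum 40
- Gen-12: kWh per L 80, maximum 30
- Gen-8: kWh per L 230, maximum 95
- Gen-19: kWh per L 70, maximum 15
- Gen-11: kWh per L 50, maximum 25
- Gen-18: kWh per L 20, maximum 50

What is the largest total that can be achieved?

Highest kWh per L first: Gen-8 230 > Gen-4 200 > Gen-12 80 > Gen-19 70 > Gen-11 50 > Gen-18 20.
Give Gen-8 95 to hit its cap of 95 — 100 left.
Give Gen-4 40 to hit its cap of 40 — 60 left.
Gen-12: +30 to 30 (cap) — 30 left.
Gen-19: +15 to 15 (cap) — 15 left.
Only 15 left; Gen-11 takes them to reach 15.
Total = 200×40 + 80×30 + 230×95 + 70×15 + 50×15 = 34050.

34050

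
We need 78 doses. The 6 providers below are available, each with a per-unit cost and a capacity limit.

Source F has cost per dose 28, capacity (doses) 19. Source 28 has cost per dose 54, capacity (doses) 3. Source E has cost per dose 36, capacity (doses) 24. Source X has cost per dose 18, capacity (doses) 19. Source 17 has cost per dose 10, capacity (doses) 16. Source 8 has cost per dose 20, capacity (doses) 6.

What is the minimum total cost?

1802

Use providers in increasing cost order.
Take 16 from Source 17 at 10 — need 62 more.
Take 19 from Source X at 18 — need 43 more.
Source 8 at 20: take all 6 doses — 37 still needed.
Source F at 28: take all 19 doses — 18 still needed.
Source E (36): take the remaining 18 — done.
Source 28: unused.
Cost = 16×10 + 19×18 + 6×20 + 19×28 + 18×36 = 1802.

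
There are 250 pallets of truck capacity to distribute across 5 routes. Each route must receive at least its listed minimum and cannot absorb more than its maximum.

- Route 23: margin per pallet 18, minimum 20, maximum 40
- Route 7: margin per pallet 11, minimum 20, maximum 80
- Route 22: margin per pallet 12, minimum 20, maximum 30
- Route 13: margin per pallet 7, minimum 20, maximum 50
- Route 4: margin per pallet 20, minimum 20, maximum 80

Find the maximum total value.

Meeting every minimum uses 20+20+20+20+20 = 100 pallets, leaving 150.
Rank by margin per pallet: Route 4 20 > Route 23 18 > Route 22 12 > Route 7 11 > Route 13 7.
Give Route 4 60 more to hit its cap of 80 ; 90 left.
Give Route 23 20 more to hit its cap of 40 ; 70 left.
Route 22 takes 10 more to reach its cap of 30 ; 60 left.
Route 7 takes 60 more to reach its cap of 80 ; 0 left.
Total = 18×40 + 11×80 + 12×30 + 7×20 + 20×80 = 3700.

3700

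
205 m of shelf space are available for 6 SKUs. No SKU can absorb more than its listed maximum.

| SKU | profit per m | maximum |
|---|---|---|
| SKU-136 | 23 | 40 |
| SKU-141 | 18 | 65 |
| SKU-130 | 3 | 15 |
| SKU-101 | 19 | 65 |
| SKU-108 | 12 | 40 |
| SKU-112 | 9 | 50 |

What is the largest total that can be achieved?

3745

Rank by profit per m: SKU-136 23 > SKU-101 19 > SKU-141 18 > SKU-108 12 > SKU-112 9 > SKU-130 3.
SKU-136: +40 to 40 (cap) — 165 left.
SKU-101: +65 to 65 (cap) — 100 left.
SKU-141 takes 65 to reach its cap of 65 — 35 left.
SKU-108 has room for 40 but only 35 remain, so it gets 35.
Total = 23×40 + 18×65 + 19×65 + 12×35 = 3745.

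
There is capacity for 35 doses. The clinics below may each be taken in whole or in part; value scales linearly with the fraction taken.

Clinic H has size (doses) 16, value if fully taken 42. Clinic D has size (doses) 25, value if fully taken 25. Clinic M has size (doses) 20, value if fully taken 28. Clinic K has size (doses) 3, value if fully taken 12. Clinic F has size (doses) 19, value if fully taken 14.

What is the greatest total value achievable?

76.4

Rank by value-to-size ratio: Clinic K 12/3≈4, Clinic H 42/16≈2.62, Clinic M 28/20≈1.4, Clinic D 25/25≈1, Clinic F 14/19≈0.737.
Take all of Clinic K (3 doses, value 12) — 32 doses left.
Clinic H: take in full, 16 doses for value 42 — 16 left.
Fill the last 16 doses with part of Clinic M: 16/20 of it earns 22.4.
Total value = 76.4.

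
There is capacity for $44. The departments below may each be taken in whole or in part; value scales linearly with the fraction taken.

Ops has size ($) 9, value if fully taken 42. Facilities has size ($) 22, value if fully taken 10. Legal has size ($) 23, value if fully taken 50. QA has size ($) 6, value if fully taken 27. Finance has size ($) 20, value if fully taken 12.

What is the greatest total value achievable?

122.6

Rank by value-to-size ratio: Ops 42/9≈4.67, QA 27/6≈4.5, Legal 50/23≈2.17, Finance 12/20≈0.6, Facilities 10/22≈0.455.
Ops: take in full, 9 $ for value 42 → 35 left.
All 6 $ of QA fit (value 27) → 29 remain.
Take all of Legal (23 $, value 50) → 6 $ left.
6 $ left: a 6/20 share of Finance gives 12×6/20 = 3.6.
Total value = 122.6.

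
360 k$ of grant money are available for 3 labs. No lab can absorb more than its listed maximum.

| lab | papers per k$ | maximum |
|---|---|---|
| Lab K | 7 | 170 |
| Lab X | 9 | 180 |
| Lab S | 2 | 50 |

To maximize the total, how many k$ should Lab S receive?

Rank by papers per k$: Lab X 9 > Lab K 7 > Lab S 2.
Lab X takes 180 to reach its cap of 180 ; 180 left.
Give Lab K 170 to hit its cap of 170 ; 10 left.
Only 10 left; Lab S takes them to reach 10.

10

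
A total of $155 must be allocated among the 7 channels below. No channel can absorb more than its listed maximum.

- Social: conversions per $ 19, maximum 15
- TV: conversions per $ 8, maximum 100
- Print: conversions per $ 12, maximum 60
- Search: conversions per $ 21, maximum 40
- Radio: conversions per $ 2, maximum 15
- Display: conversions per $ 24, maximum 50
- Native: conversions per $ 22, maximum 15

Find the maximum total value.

3075

Order the channels by conversions per $: Display 24 > Native 22 > Search 21 > Social 19 > Print 12 > TV 8 > Radio 2.
Display takes 50 to reach its cap of 50 — 105 left.
Give Native 15 to hit its cap of 15 — 90 left.
Search: +40 to 40 (cap) — 50 left.
Give Social 15 to hit its cap of 15 — 35 left.
Print has room for 60 but only 35 remain, so it gets 35.
Total = 19×15 + 12×35 + 21×40 + 24×50 + 22×15 = 3075.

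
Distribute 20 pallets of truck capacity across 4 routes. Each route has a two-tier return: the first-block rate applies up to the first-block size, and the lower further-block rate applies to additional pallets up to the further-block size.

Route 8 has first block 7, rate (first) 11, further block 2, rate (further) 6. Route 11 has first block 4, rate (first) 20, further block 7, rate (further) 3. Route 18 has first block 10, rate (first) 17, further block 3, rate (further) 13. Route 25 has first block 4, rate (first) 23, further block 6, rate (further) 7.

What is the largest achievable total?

Rank every tier by rate: Route 25/tier1 23 > Route 11/tier1 20 > Route 18/tier1 17 > Route 18/tier2 13 > Route 8/tier1 11 > Route 25/tier2 7 > Route 8/tier2 6 > Route 11/tier2 3.
Route 25/tier1 (23): +4 — 16 left.
Route 11/tier1 (20): +4 — 12 left.
Route 18/tier1 (17): +10 — 2 left.
2 remain; put them into Route 18 tier2 at 13.
Total = 23×4 + 20×4 + 17×10 + 13×2 = 368.

368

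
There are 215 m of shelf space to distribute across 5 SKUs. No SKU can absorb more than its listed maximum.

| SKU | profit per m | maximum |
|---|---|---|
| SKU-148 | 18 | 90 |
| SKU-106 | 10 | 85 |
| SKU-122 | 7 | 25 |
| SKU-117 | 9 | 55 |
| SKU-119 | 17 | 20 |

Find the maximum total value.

2990

Order the SKUs by profit per m: SKU-148 18 > SKU-119 17 > SKU-106 10 > SKU-117 9 > SKU-122 7.
Give SKU-148 90 to hit its cap of 90 ; 125 left.
SKU-119 takes 20 to reach its cap of 20 ; 105 left.
SKU-106 takes 85 to reach its cap of 85 ; 20 left.
Only 20 left; SKU-117 takes them to reach 20.
Total = 18×90 + 10×85 + 9×20 + 17×20 = 2990.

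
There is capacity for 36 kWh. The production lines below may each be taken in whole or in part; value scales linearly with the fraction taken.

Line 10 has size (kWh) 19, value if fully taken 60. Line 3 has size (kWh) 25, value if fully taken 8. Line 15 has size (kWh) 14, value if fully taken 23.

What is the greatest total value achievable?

83.96

Best value per unit of size first: Line 10 60/19≈3.16, Line 15 23/14≈1.64, Line 3 8/25≈0.32.
Take all of Line 10 (19 kWh, value 60) — 17 kWh left.
Line 15: take in full, 14 kWh for value 23 — 3 left.
3 kWh left: a 3/25 share of Line 3 gives 8×3/25 = 0.96.
Total value = 83.96.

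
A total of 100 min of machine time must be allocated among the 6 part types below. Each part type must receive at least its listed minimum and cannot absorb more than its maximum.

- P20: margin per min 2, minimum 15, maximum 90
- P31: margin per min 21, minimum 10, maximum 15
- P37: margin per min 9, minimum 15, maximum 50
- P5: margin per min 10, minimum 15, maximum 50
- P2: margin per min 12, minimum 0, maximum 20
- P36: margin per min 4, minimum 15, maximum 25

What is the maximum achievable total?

Meeting every minimum uses 15+10+15+15+0+15 = 70 min, leaving 30.
Rank by margin per min: P31 21 > P2 12 > P5 10 > P37 9 > P36 4 > P20 2.
P31 takes 5 more to reach its cap of 15 ; 25 left.
P2 takes 20 more to reach its cap of 20 ; 5 left.
Only 5 left; P5 takes them to reach 20.
Total = 2×15 + 21×15 + 9×15 + 10×20 + 12×20 + 4×15 = 980.

980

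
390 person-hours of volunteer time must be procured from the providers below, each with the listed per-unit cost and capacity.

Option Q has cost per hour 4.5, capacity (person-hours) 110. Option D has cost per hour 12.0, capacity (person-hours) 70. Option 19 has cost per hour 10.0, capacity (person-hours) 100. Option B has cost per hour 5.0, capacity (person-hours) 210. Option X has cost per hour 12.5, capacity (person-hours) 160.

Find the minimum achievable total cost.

2245

Fill from the cheapest provider first.
Take 110 from Option Q at 4.5 ; need 280 more.
Take 210 from Option B at 5.0 ; need 70 more.
Take 70 from Option 19 at 10.0 to finish.
Option D, Option X: unused.
Cost = 110×4.5 + 210×5.0 + 70×10.0 = 2245.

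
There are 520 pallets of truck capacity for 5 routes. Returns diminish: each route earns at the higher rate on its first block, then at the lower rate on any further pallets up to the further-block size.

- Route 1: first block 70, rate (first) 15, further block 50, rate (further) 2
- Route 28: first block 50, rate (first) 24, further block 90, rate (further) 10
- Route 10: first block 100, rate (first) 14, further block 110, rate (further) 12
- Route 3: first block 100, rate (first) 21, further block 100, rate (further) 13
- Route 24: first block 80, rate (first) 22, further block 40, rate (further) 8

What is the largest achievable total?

Treat each block as its own option and order by rate: Route 28/first 24 > Route 24/first 22 > Route 3/first 21 > Route 1/first 15 > Route 10/first 14 > Route 3/second 13 > Route 10/second 12 > Route 28/second 10 > Route 24/second 8 > Route 1/second 2.
Fill Route 28 first block (50 at 24) → 470 left.
Route 24 first at 22: fill all 80 → 390 left.
Route 3 first at 21: fill all 100 → 290 left.
Route 1 first at 15: fill all 70 → 220 left.
Fill Route 10 first block (100 at 14) → 120 left.
Route 3 second at 13: fill all 100 → 20 left.
Route 10/second: +20 of 110 at 12; pool empty.
Total = 24×50 + 22×80 + 21×100 + 15×70 + 14×100 + 13×100 + 12×20 = 9050.

9050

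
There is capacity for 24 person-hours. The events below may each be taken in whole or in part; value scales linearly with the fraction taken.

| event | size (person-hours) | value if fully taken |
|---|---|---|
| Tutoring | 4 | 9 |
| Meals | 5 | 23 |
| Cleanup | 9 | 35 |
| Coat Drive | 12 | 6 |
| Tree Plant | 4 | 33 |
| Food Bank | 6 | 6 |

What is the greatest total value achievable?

Rank by value-to-size ratio: Tree Plant 33/4≈8.25, Meals 23/5≈4.6, Cleanup 35/9≈3.89, Tutoring 9/4≈2.25, Food Bank 6/6≈1, Coat Drive 6/12≈0.5.
All 4 person-hours of Tree Plant fit (value 33) — 20 remain.
Meals: take in full, 5 person-hours for value 23 — 15 left.
Cleanup: take in full, 9 person-hours for value 35 — 6 left.
Tutoring: take in full, 4 person-hours for value 9 — 2 left.
Only 2 person-hours remain; take 2/6 of Food Bank for value 6×2/6 = 2.
Total value = 102.

102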